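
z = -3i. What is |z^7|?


|z| = sqrt(0+9) = sqrt(9) = 3
|z^7| = |z|^7 = 3^7 = 2187

|z^7| = 2187


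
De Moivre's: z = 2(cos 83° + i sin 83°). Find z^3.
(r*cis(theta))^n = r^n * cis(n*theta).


r^3 = 2^3 = 8
n*theta = 3*83° = 249° = 249° (mod 360)
a = 8*cos(249°) = -2.8669
b = 8*sin(249°) = -7.4686

8 cis(249°) = -2.8669 - 7.4686i


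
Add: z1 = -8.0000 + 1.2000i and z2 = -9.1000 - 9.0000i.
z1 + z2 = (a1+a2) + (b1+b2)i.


Real: -8 - 9.1 = -17.1
Imag: 1.2 - 9 = -7.8

-17.1000 - 7.8000i


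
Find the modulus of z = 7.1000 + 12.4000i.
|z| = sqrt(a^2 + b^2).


|z| = sqrt(7.1^2 + 12.4^2) = sqrt(50.41 + 153.76) = sqrt(204.17) = 14.2888

|z| = 14.2888


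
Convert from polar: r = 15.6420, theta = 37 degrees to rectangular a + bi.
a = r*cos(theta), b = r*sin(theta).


a = 15.6420*cos(37°) = 15.6420*0.79864 = 12.4923
b = 15.6420*sin(37°) = 15.6420*0.601815 = 9.4136

12.4923 + 9.4136i


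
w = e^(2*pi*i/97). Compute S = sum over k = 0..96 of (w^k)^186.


The roots are w_k = w^k with w = e^(2*pi*i/97), and (w^k)^186 = (w^186)^k.
So S = 1 + u + u^2 + ... + u^(96) with u = w^186.
186 = 1*97 + 89, so 186 is not a multiple of 97: u = (w^97)^1 * w^89 = w^89 ≠ 1 (w is a primitive 97th root), while u^97 = (w^97)^186 = 1.
Geometric series: S = (1 - u^97)/(1 - u) = (1 - 1)/(1 - u) = 0

S = 0


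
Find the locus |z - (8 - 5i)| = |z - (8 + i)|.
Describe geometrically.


Equal distances means the locus is the perpendicular bisector of z1 and z2.
Midpoint = ((8+8)/2, (-5+1)/2) = (8.0000, -2.0000)

Perpendicular bisector through (8.0000, -2.0000)


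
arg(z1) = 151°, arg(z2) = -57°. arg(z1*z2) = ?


arg(z1*z2) = 151° - 57° = 94°
Normalized to (-180°, 180°]: 94°

94°


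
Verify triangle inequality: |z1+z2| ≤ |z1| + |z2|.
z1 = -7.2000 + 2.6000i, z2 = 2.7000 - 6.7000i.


|z1| = sqrt((-7.2)^2 + 2.6^2) = sqrt(58.6) = 7.6551
|z2| = sqrt(2.7^2 + (-6.7)^2) = sqrt(52.18) = 7.2236
z1+z2 = -4.5000 - 4.1000i
|z1+z2| = sqrt(37.06) = 6.0877
|z1|+|z2| = 7.6551 + 7.2236 = 14.8787

|z1+z2| = 6.0877 ≤ |z1|+|z2| = 14.8787 (verified)


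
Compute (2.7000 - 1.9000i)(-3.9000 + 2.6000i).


Real = 2.7*(-3.9) - (-1.9)*2.6 = -10.53 - (-4.94) = -5.59
Imag = 2.7*2.6 - (3.9)*(-1.9) = 7.02 + 7.41 = 14.43

-5.5900 + 14.4300i


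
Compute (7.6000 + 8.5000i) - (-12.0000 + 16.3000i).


Real: 7.6 + 12 = 19.6
Imag: 8.5 - 16.3 = -7.8

19.6000 - 7.8000i


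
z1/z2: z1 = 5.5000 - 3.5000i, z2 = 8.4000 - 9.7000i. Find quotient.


Conjugate of z2 = 8.4000 + 9.7000i
Numerator: (5.5000 - 3.5000i)(8.4000 + 9.7000i) = 80.1500 + 23.9500i
Denominator: 8.4^2 + (-9.7)^2 = 164.65
Result = (80.1500 + 23.9500i)/164.65

0.4868 + 0.1455i


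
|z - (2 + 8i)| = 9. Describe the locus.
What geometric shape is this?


|z - z0| = r is a circle with center z0 and radius r.
Center = (2, 8), radius = 9

Circle with center (2, 8) and radius 9


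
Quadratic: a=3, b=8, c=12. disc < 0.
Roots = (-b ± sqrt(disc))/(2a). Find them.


disc = 8^2 - 4*3*12 = 64 - 144 = -80
sqrt(|disc|) = sqrt(80) = 8.9443
Real part = -8/(2*3) = -1.3333
Imag part = 8.9443/(2*3) = 1.4907

-1.3333 ± 1.4907i


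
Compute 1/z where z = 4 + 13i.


|z|^2 = 16+169 = 185
1/z = (4 - 13i)/185

1/z = 0.0216 - 0.0703i


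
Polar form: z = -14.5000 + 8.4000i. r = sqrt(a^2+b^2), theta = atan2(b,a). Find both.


r = sqrt(210.25+70.56) = sqrt(280.81) = 16.7574
theta = atan2(8.4, -14.5) = 149.9158 degrees

r = 16.7574, theta = 149.9158 degrees


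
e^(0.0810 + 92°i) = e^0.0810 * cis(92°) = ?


e^0.0810 = 1.0844
cos(92°) = -0.0349
sin(92°) = 0.9994
Real = 1.0844*(-0.0349) = -0.0378
Imag = 1.0844*0.9994 = 1.0837

-0.0378 + 1.0837i


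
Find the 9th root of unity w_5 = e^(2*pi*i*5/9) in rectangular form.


Angle = 360*5/9 = 200°
a = cos(200°) = -0.9397
b = sin(200°) = -0.3420

-0.9397 - 0.3420i


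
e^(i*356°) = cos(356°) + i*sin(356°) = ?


cos(356°) = 0.9976
sin(356°) = -0.0698

e^(i*356°) = 0.9976 - 0.0698i


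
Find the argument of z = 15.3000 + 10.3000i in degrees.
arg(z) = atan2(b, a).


Re = 15.3, Im = 10.3
arg = atan2(10.3, 15.3) = 33.9485 degrees

arg(z) = 33.9485 degrees


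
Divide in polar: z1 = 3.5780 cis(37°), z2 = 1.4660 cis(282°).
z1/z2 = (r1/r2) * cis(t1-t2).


r = 3.5780 / 1.4660 = 2.4407
theta = 37° - 282° = -245° = 115° (mod 360)

2.4407 cis(115°)


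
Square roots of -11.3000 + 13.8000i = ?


|z| = sqrt(127.69+190.44) = 17.8362
sqrt((|z|+a)/2) = sqrt((17.8362+(-11.3))/2) = sqrt(3.2681) = 1.8078
sqrt((|z|-a)/2) = sqrt((17.8362-(-11.3))/2) = sqrt(14.5681) = 3.8168

±(1.8078 + 3.8168i) i.e. 1.8078 + 3.8168i and -1.8078 - 3.8168i


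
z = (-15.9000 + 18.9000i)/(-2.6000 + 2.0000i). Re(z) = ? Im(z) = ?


Multiply by conjugate: (-15.9000 + 18.9000i)(-2.6000 - 2.0000i) / ((-2.6)^2 + 2^2)
Numerator real = -15.9*(-2.6) + 18.9*2 = 79.14
Numerator imag = 18.9*(-2.6) - (-15.9)*2 = -17.34
Denominator = 10.76
Re(z) = 79.14/10.76 = 7.3550
Im(z) = -17.34/10.76 = -1.6115

Re(z) = 7.3550, Im(z) = -1.6115


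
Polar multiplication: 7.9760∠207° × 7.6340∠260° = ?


r = 7.9760 * 7.6340 = 60.8888
theta = 207° + 260° = 467° = 107° (mod 360)

60.8888 cis(107°)


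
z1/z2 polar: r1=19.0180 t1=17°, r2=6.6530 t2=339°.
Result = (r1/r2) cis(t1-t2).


r = 19.0180 / 6.6530 = 2.8586
theta = 17° - 339° = -322° = 38° (mod 360)

2.8586 cis(38°)


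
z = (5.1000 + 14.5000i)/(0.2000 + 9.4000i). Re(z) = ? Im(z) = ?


Multiply by conjugate: (5.1000 + 14.5000i)(0.2000 - 9.4000i) / (0.2^2 + 9.4^2)
Numerator real = 5.1*0.2 + 14.5*9.4 = 137.32
Numerator imag = 14.5*0.2 - 5.1*9.4 = -45.04
Denominator = 88.4
Re(z) = 137.32/88.4 = 1.5534
Im(z) = -45.04/88.4 = -0.5095

Re(z) = 1.5534, Im(z) = -0.5095


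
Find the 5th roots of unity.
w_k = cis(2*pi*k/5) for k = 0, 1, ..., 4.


The 5th roots of unity are cis(360k/5°) for k=0..4
Angle step = 360/5 = 72°
Primitive root: cis(72°)
Primitive root = 0.3090 + 0.9511i

5 roots at angles: 0°, 72°, 144°, 216°, 288°


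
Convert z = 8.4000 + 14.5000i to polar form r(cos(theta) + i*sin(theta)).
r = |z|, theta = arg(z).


r = sqrt(70.56+210.25) = sqrt(280.81) = 16.7574
theta = atan2(14.5, 8.4) = 59.9158 degrees

r = 16.7574, theta = 59.9158 degrees


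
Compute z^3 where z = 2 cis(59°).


r^3 = 2^3 = 8
n*theta = 3*59° = 177° = 177° (mod 360)
a = 8*cos(177°) = -7.9890
b = 8*sin(177°) = 0.4187

8 cis(177°) = -7.9890 + 0.4187i


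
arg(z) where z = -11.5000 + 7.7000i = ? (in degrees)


Re = -11.5, Im = 7.7
arg = atan2(7.7, -11.5) = 146.1951 degrees

arg(z) = 146.1951 degrees


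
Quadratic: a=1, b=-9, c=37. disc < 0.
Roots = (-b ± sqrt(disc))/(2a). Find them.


disc = (-9)^2 - 4*1*37 = 81 - 148 = -67
sqrt(|disc|) = sqrt(67) = 8.1854
Real part = 9/(2*1) = 4.5000
Imag part = 8.1854/(2*1) = 4.0927

4.5000 ± 4.0927i


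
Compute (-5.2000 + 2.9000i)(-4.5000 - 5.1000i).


Real = -5.2*(-4.5) - 2.9*(-5.1) = 23.4 - (-14.79) = 38.19
Imag = -5.2*(-5.1) - (4.5)*2.9 = 26.52 - (13.05) = 13.47

38.1900 + 13.4700i


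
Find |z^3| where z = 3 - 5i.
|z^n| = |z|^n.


|z| = sqrt(9+25) = sqrt(34) = 5.8310
|z^3| = |z|^3 = (sqrt(34))^3 = 34*sqrt(34)

|z^3| = 34*sqrt(34) ≈ 198.2524


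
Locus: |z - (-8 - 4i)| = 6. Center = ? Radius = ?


|z - z0| = r is a circle with center z0 and radius r.
Center = (-8, -4), radius = 6

Circle with center (-8, -4) and radius 6


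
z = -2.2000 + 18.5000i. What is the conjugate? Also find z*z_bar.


z_bar = -2.2000 - 18.5000i
z*z_bar = (-2.2)^2 + 18.5^2 = 4.84 + 342.25 = 347.09

z_bar = -2.2000 - 18.5000i, z*z_bar = 347.09


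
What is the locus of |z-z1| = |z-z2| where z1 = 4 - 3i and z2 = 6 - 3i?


Equal distances means the locus is the perpendicular bisector of z1 and z2.
Midpoint = ((4+6)/2, (-3+(-3))/2) = (5.0000, -3.0000)

Perpendicular bisector through (5.0000, -3.0000)


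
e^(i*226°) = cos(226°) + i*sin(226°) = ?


cos(226°) = -0.6947
sin(226°) = -0.7193

e^(i*226°) = -0.6947 - 0.7193i


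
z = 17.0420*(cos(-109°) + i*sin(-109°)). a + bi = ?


a = 17.0420*cos(-109°) = 17.0420*(-0.325568) = -5.5483
b = 17.0420*sin(-109°) = 17.0420*(-0.945519) = -16.1135

-5.5483 - 16.1135i


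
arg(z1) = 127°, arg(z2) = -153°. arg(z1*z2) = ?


arg(z1*z2) = 127° - 153° = -26°
Normalized to (-180°, 180°]: -26°

-26°


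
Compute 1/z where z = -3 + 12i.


|z|^2 = 9+144 = 153
1/z = (-3 - 12i)/153

1/z = -0.0196 - 0.0784i


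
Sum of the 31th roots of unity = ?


The sum of all 31th roots of unity is 0.
Geometric series: (1 - w^31)/(1 - w) = (1-1)/(1-w) = 0 since w^31 = 1, w ≠ 1.
Alternatively: coefficient of z^30 in z^31 - 1 is 0.

0


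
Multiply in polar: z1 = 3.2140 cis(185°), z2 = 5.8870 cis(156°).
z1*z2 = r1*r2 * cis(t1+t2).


r = 3.2140 * 5.8870 = 18.9208
theta = 185° + 156° = 341° = 341° (mod 360)

18.9208 cis(341°)


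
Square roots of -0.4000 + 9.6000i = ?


|z| = sqrt(0.16+92.16) = 9.6083
sqrt((|z|+a)/2) = sqrt((9.6083+(-0.4))/2) = sqrt(4.6042) = 2.1457
sqrt((|z|-a)/2) = sqrt((9.6083-(-0.4))/2) = sqrt(5.0042) = 2.2370

±(2.1457 + 2.2370i) i.e. 2.1457 + 2.2370i and -2.1457 - 2.2370i


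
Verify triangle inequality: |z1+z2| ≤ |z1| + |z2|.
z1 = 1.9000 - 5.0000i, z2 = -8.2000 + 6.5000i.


|z1| = sqrt(1.9^2 + (-5)^2) = sqrt(28.61) = 5.3488
|z2| = sqrt((-8.2)^2 + 6.5^2) = sqrt(109.49) = 10.4637
z1+z2 = -6.3000 + 1.5000i
|z1+z2| = sqrt(41.94) = 6.4761
|z1|+|z2| = 5.3488 + 10.4637 = 15.8125

|z1+z2| = 6.4761 ≤ |z1|+|z2| = 15.8125 (verified)


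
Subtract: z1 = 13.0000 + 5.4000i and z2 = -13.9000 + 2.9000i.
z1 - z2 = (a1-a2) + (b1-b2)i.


Real: 13 + 13.9 = 26.9
Imag: 5.4 - 2.9 = 2.5

26.9000 + 2.5000i


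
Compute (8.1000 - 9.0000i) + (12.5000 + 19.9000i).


Real: 8.1 + 12.5 = 20.6
Imag: -9 + 19.9 = 10.9

20.6000 + 10.9000i


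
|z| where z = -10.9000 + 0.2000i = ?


|z| = sqrt((-10.9)^2 + 0.2^2) = sqrt(118.81 + 0.04) = sqrt(118.85) = 10.9018

|z| = 10.9018


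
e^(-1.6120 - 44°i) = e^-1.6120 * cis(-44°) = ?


e^-1.6120 = 0.1995
cos(-44°) = 0.7193
sin(-44°) = -0.6947
Real = 0.1995*0.7193 = 0.1435
Imag = 0.1995*(-0.6947) = -0.1386

0.1435 - 0.1386i


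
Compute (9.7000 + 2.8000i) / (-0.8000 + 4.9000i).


Conjugate of z2 = -0.8000 - 4.9000i
Numerator: (9.7000 + 2.8000i)(-0.8000 - 4.9000i) = 5.9600 - 49.7700i
Denominator: (-0.8)^2 + 4.9^2 = 24.65
Result = (5.9600 - 49.7700i)/24.65

0.2418 - 2.0191i


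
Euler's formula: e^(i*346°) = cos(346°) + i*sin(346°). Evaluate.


cos(346°) = 0.9703
sin(346°) = -0.2419

e^(i*346°) = 0.9703 - 0.2419i


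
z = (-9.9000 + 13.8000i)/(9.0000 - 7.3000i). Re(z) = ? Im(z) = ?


Multiply by conjugate: (-9.9000 + 13.8000i)(9.0000 + 7.3000i) / (9^2 + (-7.3)^2)
Numerator real = -9.9*9 + 13.8*(-7.3) = -189.84
Numerator imag = 13.8*9 - (-9.9)*(-7.3) = 51.93
Denominator = 134.29
Re(z) = -189.84/134.29 = -1.4137
Im(z) = 51.93/134.29 = 0.3867

Re(z) = -1.4137, Im(z) = 0.3867


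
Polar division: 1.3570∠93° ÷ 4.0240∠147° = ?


r = 1.3570 / 4.0240 = 0.3372
theta = 93° - 147° = -54° = 306° (mod 360)

0.3372 cis(306°)


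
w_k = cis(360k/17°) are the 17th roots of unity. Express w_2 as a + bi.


Angle = 360*2/17 = 42.3529°
a = cos(42.3529°) = 0.7390
b = sin(42.3529°) = 0.6737

0.7390 + 0.6737i


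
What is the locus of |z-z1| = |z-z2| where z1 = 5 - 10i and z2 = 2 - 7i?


Equal distances means the locus is the perpendicular bisector of z1 and z2.
Midpoint = ((5+2)/2, (-10+(-7))/2) = (3.5000, -8.5000)

Perpendicular bisector through (3.5000, -8.5000)


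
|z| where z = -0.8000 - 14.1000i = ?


|z| = sqrt((-0.8)^2 + (-14.1)^2) = sqrt(0.64 + 198.81) = sqrt(199.45) = 14.1227

|z| = 14.1227


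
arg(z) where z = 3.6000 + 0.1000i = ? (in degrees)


Re = 3.6, Im = 0.1
arg = atan2(0.1, 3.6) = 1.5911 degrees

arg(z) = 1.5911 degrees


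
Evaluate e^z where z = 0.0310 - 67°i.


e^0.0310 = 1.0315
cos(-67°) = 0.3907
sin(-67°) = -0.9205
Real = 1.0315*0.3907 = 0.4030
Imag = 1.0315*(-0.9205) = -0.9495

0.4030 - 0.9495i


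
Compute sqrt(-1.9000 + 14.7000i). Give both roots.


|z| = sqrt(3.61+216.09) = 14.8223
sqrt((|z|+a)/2) = sqrt((14.8223+(-1.9))/2) = sqrt(6.4611) = 2.5419
sqrt((|z|-a)/2) = sqrt((14.8223-(-1.9))/2) = sqrt(8.3611) = 2.8916

±(2.5419 + 2.8916i) i.e. 2.5419 + 2.8916i and -2.5419 - 2.8916i


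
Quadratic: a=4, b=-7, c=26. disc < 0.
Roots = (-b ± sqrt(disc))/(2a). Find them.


disc = (-7)^2 - 4*4*26 = 49 - 416 = -367
sqrt(|disc|) = sqrt(367) = 19.1572
Real part = 7/(2*4) = 0.8750
Imag part = 19.1572/(2*4) = 2.3947

0.8750 ± 2.3947i


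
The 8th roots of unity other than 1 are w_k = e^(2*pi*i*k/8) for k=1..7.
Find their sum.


With w = e^(2*pi*i/8), all 8 of the 8th roots of unity w^0 = 1, w, ..., w^(7) sum to 0: 1 + w + ... + w^(7) = (1 - w^8)/(1 - w) = 0 since w^8 = 1, w ≠ 1.
Removing the root 1: w + w^2 + ... + w^(7) = 0 - 1 = -1

Sum = -1


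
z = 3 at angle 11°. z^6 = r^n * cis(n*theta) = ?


r^6 = 3^6 = 729
n*theta = 6*11° = 66° = 66° (mod 360)
a = 729*cos(66°) = 296.5110
b = 729*sin(66°) = 665.9746

729 cis(66°) = 296.5110 + 665.9746i


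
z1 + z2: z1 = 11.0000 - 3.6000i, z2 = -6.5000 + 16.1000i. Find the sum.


Real: 11 - 6.5 = 4.5
Imag: -3.6 + 16.1 = 12.5

4.5000 + 12.5000i


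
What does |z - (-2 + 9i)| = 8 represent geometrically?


|z - z0| = r is a circle with center z0 and radius r.
Center = (-2, 9), radius = 8

Circle with center (-2, 9) and radius 8


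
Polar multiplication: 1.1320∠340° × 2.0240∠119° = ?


r = 1.1320 * 2.0240 = 2.2912
theta = 340° + 119° = 459° = 99° (mod 360)

2.2912 cis(99°)


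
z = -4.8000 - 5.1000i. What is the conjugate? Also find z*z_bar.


z_bar = -4.8000 + 5.1000i
z*z_bar = (-4.8)^2 + (-5.1)^2 = 23.04 + 26.01 = 49.05

z_bar = -4.8000 + 5.1000i, z*z_bar = 49.05


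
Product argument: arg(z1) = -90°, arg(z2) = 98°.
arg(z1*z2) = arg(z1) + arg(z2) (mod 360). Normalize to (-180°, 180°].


arg(z1*z2) = -90° + 98° = 8°
Normalized to (-180°, 180°]: 8°

8°


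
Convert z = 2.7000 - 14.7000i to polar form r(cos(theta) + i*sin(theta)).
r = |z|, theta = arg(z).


r = sqrt(7.29+216.09) = sqrt(223.38) = 14.9459
theta = atan2(-14.7, 2.7) = -79.5923 degrees

r = 14.9459, theta = -79.5923 degrees


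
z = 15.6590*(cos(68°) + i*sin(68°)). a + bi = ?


a = 15.6590*cos(68°) = 15.6590*0.37461 = 5.8660
b = 15.6590*sin(68°) = 15.6590*0.927184 = 14.5188

5.8660 + 14.5188i


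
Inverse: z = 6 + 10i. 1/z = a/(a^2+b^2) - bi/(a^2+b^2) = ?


|z|^2 = 36+100 = 136
1/z = (6 - 10i)/136

1/z = 0.0441 - 0.0735i


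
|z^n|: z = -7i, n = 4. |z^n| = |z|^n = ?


|z| = sqrt(0+49) = sqrt(49) = 7
|z^4| = |z|^4 = 7^4 = 2401

|z^4| = 2401


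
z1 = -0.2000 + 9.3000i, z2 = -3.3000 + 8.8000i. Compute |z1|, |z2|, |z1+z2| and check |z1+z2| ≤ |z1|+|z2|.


|z1| = sqrt((-0.2)^2 + 9.3^2) = sqrt(86.53) = 9.3022
|z2| = sqrt((-3.3)^2 + 8.8^2) = sqrt(88.33) = 9.3984
z1+z2 = -3.5000 + 18.1000i
|z1+z2| = sqrt(339.86) = 18.4353
|z1|+|z2| = 9.3022 + 9.3984 = 18.7006

|z1+z2| = 18.4353 ≤ |z1|+|z2| = 18.7006 (verified)


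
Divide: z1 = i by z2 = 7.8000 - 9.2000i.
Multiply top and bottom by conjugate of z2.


Conjugate of z2 = 7.8000 + 9.2000i
Numerator: (i)(7.8000 + 9.2000i) = -9.2000 + 7.8000i
Denominator: 7.8^2 + (-9.2)^2 = 145.48
Result = (-9.2000 + 7.8000i)/145.48

-0.0632 + 0.0536i


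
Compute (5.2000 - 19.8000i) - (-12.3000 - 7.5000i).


Real: 5.2 + 12.3 = 17.5
Imag: -19.8 + 7.5 = -12.3

17.5000 - 12.3000i


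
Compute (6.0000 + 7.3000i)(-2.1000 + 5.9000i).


Real = 6*(-2.1) - 7.3*5.9 = -12.6 - 43.07 = -55.67
Imag = 6*5.9 - (2.1)*7.3 = 35.4 - (15.33) = 20.07

-55.6700 + 20.0700i


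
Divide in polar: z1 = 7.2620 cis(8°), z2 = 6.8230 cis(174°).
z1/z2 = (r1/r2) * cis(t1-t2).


r = 7.2620 / 6.8230 = 1.0643
theta = 8° - 174° = -166° = 194° (mod 360)

1.0643 cis(194°)


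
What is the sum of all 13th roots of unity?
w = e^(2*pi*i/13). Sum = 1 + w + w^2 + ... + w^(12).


The sum of all 13th roots of unity is 0.
Geometric series: (1 - w^13)/(1 - w) = (1-1)/(1-w) = 0 since w^13 = 1, w ≠ 1.
Alternatively: coefficient of z^12 in z^13 - 1 is 0.

0


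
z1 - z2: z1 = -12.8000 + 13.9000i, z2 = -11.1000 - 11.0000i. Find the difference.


Real: -12.8 + 11.1 = -1.7
Imag: 13.9 + 11 = 24.9

-1.7000 + 24.9000i


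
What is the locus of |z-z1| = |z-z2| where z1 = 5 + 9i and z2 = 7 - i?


Equal distances means the locus is the perpendicular bisector of z1 and z2.
Midpoint = ((5+7)/2, (9+(-1))/2) = (6.0000, 4.0000)

Perpendicular bisector through (6.0000, 4.0000)


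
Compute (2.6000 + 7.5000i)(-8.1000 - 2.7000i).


Real = 2.6*(-8.1) - 7.5*(-2.7) = -21.06 - (-20.25) = -0.81
Imag = 2.6*(-2.7) - (8.1)*7.5 = -7.02 - (60.75) = -67.77

-0.8100 - 67.7700i


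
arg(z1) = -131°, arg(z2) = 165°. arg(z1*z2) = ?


arg(z1*z2) = -131° + 165° = 34°
Normalized to (-180°, 180°]: 34°

34°


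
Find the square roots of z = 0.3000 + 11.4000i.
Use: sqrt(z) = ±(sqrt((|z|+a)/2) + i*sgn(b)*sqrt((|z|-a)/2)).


|z| = sqrt(0.09+129.96) = 11.4039
sqrt((|z|+a)/2) = sqrt((11.4039+0.3)/2) = sqrt(5.8520) = 2.4191
sqrt((|z|-a)/2) = sqrt((11.4039-0.3)/2) = sqrt(5.5520) = 2.3563

±(2.4191 + 2.3563i) i.e. 2.4191 + 2.3563i and -2.4191 - 2.3563i


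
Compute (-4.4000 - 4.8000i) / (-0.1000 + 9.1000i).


Conjugate of z2 = -0.1000 - 9.1000i
Numerator: (-4.4000 - 4.8000i)(-0.1000 - 9.1000i) = -43.2400 + 40.5200i
Denominator: (-0.1)^2 + 9.1^2 = 82.82
Result = (-43.2400 + 40.5200i)/82.82

-0.5221 + 0.4893i


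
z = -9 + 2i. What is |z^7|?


|z| = sqrt(81+4) = sqrt(85) = 9.2195
|z^7| = |z|^7 = (sqrt(85))^7 = 85^3 * sqrt(85) = 614125*sqrt(85)

|z^7| = 614125*sqrt(85) ≈ 5661952.7398


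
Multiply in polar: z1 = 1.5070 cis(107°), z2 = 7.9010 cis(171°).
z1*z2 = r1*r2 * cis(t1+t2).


r = 1.5070 * 7.9010 = 11.9068
theta = 107° + 171° = 278° = 278° (mod 360)

11.9068 cis(278°)


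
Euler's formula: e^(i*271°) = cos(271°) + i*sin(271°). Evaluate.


cos(271°) = 0.0175
sin(271°) = -0.9998

e^(i*271°) = 0.0175 - 0.9998i


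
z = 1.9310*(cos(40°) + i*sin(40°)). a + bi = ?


a = 1.9310*cos(40°) = 1.9310*0.76604 = 1.4792
b = 1.9310*sin(40°) = 1.9310*0.6428 = 1.2412

1.4792 + 1.2412i


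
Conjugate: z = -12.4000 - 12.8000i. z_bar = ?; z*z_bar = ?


z_bar = -12.4000 + 12.8000i
z*z_bar = (-12.4)^2 + (-12.8)^2 = 153.76 + 163.84 = 317.6

z_bar = -12.4000 + 12.8000i, z*z_bar = 317.6


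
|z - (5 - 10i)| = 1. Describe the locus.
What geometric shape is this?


|z - z0| = r is a circle with center z0 and radius r.
Center = (5, -10), radius = 1

Circle with center (5, -10) and radius 1


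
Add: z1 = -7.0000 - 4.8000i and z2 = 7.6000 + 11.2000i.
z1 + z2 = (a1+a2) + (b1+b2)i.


Real: -7 + 7.6 = 0.6
Imag: -4.8 + 11.2 = 6.4

0.6000 + 6.4000i


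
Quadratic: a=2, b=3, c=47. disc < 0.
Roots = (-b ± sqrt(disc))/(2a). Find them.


disc = 3^2 - 4*2*47 = 9 - 376 = -367
sqrt(|disc|) = sqrt(367) = 19.1572
Real part = -3/(2*2) = -0.7500
Imag part = 19.1572/(2*2) = 4.7893

-0.7500 ± 4.7893i


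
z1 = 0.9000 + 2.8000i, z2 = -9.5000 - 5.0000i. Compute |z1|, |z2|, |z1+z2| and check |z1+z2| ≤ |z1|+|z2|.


|z1| = sqrt(0.9^2 + 2.8^2) = sqrt(8.65) = 2.9411
|z2| = sqrt((-9.5)^2 + (-5)^2) = sqrt(115.25) = 10.7355
z1+z2 = -8.6000 - 2.2000i
|z1+z2| = sqrt(78.8) = 8.8769
|z1|+|z2| = 2.9411 + 10.7355 = 13.6766

|z1+z2| = 8.8769 ≤ |z1|+|z2| = 13.6766 (verified)


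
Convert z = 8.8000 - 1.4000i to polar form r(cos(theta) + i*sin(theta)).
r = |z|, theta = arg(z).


r = sqrt(77.44+1.96) = sqrt(79.4) = 8.9107
theta = atan2(-1.4, 8.8) = -9.0395 degrees

r = 8.9107, theta = -9.0395 degrees


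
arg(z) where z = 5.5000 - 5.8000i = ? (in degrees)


Re = 5.5, Im = -5.8
arg = atan2(-5.8, 5.5) = -46.5208 degrees

arg(z) = -46.5208 degrees


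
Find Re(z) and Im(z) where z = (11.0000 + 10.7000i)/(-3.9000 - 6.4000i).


Multiply by conjugate: (11.0000 + 10.7000i)(-3.9000 + 6.4000i) / ((-3.9)^2 + (-6.4)^2)
Numerator real = 11*(-3.9) + 10.7*(-6.4) = -111.38
Numerator imag = 10.7*(-3.9) - 11*(-6.4) = 28.67
Denominator = 56.17
Re(z) = -111.38/56.17 = -1.9829
Im(z) = 28.67/56.17 = 0.5104

Re(z) = -1.9829, Im(z) = 0.5104


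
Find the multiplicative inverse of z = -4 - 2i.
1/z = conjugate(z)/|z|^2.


|z|^2 = 16+4 = 20
1/z = (-4 + 2i)/20

1/z = -0.2000 + 0.1000i


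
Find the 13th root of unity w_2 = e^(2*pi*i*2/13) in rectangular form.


Angle = 360*2/13 = 55.3846°
a = cos(55.3846°) = 0.5681
b = sin(55.3846°) = 0.8230

0.5681 + 0.8230i


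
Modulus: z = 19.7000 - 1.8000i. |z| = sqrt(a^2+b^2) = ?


|z| = sqrt(19.7^2 + (-1.8)^2) = sqrt(388.09 + 3.24) = sqrt(391.33) = 19.7821

|z| = 19.7821


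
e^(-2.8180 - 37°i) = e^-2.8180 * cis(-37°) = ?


e^-2.8180 = 0.0597
cos(-37°) = 0.7986
sin(-37°) = -0.6018
Real = 0.0597*0.7986 = 0.0477
Imag = 0.0597*(-0.6018) = -0.0359

0.0477 - 0.0359i


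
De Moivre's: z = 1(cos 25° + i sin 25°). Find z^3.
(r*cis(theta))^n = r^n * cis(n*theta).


r^3 = 1^3 = 1
n*theta = 3*25° = 75° = 75° (mod 360)
a = 1*cos(75°) = 0.2588
b = 1*sin(75°) = 0.9659

1 cis(75°) = 0.2588 + 0.9659i


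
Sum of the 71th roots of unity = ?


The sum of all 71th roots of unity is 0.
Geometric series: (1 - w^71)/(1 - w) = (1-1)/(1-w) = 0 since w^71 = 1, w ≠ 1.
Alternatively: coefficient of z^70 in z^71 - 1 is 0.

0


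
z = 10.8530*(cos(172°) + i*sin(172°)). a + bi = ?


a = 10.8530*cos(172°) = 10.8530*(-0.99027) = -10.7474
b = 10.8530*sin(172°) = 10.8530*0.13917 = 1.5104

-10.7474 + 1.5104i


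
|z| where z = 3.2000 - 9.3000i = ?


|z| = sqrt(3.2^2 + (-9.3)^2) = sqrt(10.24 + 86.49) = sqrt(96.73) = 9.8351

|z| = 9.8351


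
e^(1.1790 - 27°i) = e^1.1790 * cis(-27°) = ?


e^1.1790 = 3.2511
cos(-27°) = 0.89101
sin(-27°) = -0.454
Real = 3.2511*0.89101 = 2.8968
Imag = 3.2511*(-0.454) = -1.4760

2.8968 - 1.4760i


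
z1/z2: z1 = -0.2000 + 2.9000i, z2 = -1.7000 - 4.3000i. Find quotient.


Conjugate of z2 = -1.7000 + 4.3000i
Numerator: (-0.2000 + 2.9000i)(-1.7000 + 4.3000i) = -12.1300 - 5.7900i
Denominator: (-1.7)^2 + (-4.3)^2 = 21.38
Result = (-12.1300 - 5.7900i)/21.38

-0.5674 - 0.2708i


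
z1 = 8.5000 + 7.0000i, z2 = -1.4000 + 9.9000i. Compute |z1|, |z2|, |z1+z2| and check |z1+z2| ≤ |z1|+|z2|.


|z1| = sqrt(8.5^2 + 7^2) = sqrt(121.25) = 11.0114
|z2| = sqrt((-1.4)^2 + 9.9^2) = sqrt(99.97) = 9.9985
z1+z2 = 7.1000 + 16.9000i
|z1+z2| = sqrt(336.02) = 18.3308
|z1|+|z2| = 11.0114 + 9.9985 = 21.0099

|z1+z2| = 18.3308 ≤ |z1|+|z2| = 21.0099 (verified)


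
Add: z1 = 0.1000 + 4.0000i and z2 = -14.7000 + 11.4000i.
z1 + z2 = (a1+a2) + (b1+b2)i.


Real: 0.1 - 14.7 = -14.6
Imag: 4 + 11.4 = 15.4

-14.6000 + 15.4000i


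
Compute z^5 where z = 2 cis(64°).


r^5 = 2^5 = 32
n*theta = 5*64° = 320° = 320° (mod 360)
a = 32*cos(320°) = 24.5134
b = 32*sin(320°) = -20.5692

32 cis(320°) = 24.5134 - 20.5692i


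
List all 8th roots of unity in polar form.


The 8th roots of unity are cis(360k/8°) for k=0..7
Angle step = 360/8 = 45°
Primitive root: cis(45°)
Primitive root = 0.7071 + 0.7071i

8 roots at angles: 0°, 45°, 90°, 135°, 180°, 225°, 270°, 315°


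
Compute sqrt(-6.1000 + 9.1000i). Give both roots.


|z| = sqrt(37.21+82.81) = 10.9554
sqrt((|z|+a)/2) = sqrt((10.9554+(-6.1))/2) = sqrt(2.4277) = 1.5581
sqrt((|z|-a)/2) = sqrt((10.9554-(-6.1))/2) = sqrt(8.5277) = 2.9202

±(1.5581 + 2.9202i) i.e. 1.5581 + 2.9202i and -1.5581 - 2.9202i


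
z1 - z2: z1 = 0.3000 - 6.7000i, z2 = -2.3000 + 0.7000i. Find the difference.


Real: 0.3 + 2.3 = 2.6
Imag: -6.7 - 0.7 = -7.4

2.6000 - 7.4000i


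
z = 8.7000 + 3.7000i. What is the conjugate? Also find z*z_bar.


z_bar = 8.7000 - 3.7000i
z*z_bar = 8.7^2 + 3.7^2 = 75.69 + 13.69 = 89.38

z_bar = 8.7000 - 3.7000i, z*z_bar = 89.38


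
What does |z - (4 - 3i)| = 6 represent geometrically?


|z - z0| = r is a circle with center z0 and radius r.
Center = (4, -3), radius = 6

Circle with center (4, -3) and radius 6


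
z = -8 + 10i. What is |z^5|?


|z| = sqrt(64+100) = sqrt(164) = 12.8062
|z^5| = |z|^5 = (sqrt(164))^5 = 164^2 * sqrt(164) = 26896*sqrt(164)

|z^5| = 26896*sqrt(164) ≈ 344436.8590


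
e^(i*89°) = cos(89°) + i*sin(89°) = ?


cos(89°) = 0.0175
sin(89°) = 0.9998

e^(i*89°) = 0.0175 + 0.9998i


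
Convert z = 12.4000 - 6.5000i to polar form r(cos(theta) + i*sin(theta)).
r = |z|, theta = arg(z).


r = sqrt(153.76+42.25) = sqrt(196.01) = 14.0004
theta = atan2(-6.5, 12.4) = -27.6632 degrees

r = 14.0004, theta = -27.6632 degrees


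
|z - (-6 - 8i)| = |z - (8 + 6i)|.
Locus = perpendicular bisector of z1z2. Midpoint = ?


Equal distances means the locus is the perpendicular bisector of z1 and z2.
Midpoint = ((-6+8)/2, (-8+6)/2) = (1.0000, -1.0000)

Perpendicular bisector through (1.0000, -1.0000)


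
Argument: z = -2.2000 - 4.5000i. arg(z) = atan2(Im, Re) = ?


Re = -2.2, Im = -4.5
arg = atan2(-4.5, -2.2) = -116.0535 degrees

arg(z) = -116.0535 degrees


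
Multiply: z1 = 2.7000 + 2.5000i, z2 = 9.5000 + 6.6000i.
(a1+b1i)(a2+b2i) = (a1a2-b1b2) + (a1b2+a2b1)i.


Real = 2.7*9.5 - 2.5*6.6 = 25.65 - 16.5 = 9.15
Imag = 2.7*6.6 + 9.5*2.5 = 17.82 + 23.75 = 41.57

9.1500 + 41.5700i


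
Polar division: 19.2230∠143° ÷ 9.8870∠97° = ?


r = 19.2230 / 9.8870 = 1.9443
theta = 143° - 97° = 46° = 46° (mod 360)

1.9443 cis(46°)


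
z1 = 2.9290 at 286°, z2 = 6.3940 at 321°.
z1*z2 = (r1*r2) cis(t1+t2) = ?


r = 2.9290 * 6.3940 = 18.7280
theta = 286° + 321° = 607° = 247° (mod 360)

18.7280 cis(247°)


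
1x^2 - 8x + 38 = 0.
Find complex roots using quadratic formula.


disc = (-8)^2 - 4*1*38 = 64 - 152 = -88
sqrt(|disc|) = sqrt(88) = 9.3808
Real part = 8/(2*1) = 4.0000
Imag part = 9.3808/(2*1) = 4.6904

4.0000 ± 4.6904i


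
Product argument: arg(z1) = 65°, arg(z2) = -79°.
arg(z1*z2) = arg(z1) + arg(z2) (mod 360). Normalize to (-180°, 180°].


arg(z1*z2) = 65° - 79° = -14°
Normalized to (-180°, 180°]: -14°

-14°


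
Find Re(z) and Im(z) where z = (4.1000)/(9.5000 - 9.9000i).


Multiply by conjugate: (4.1000)(9.5000 + 9.9000i) / (9.5^2 + (-9.9)^2)
Numerator real = 4.1*9.5 + 0*(-9.9) = 38.95
Numerator imag = 0*9.5 - 4.1*(-9.9) = 40.59
Denominator = 188.26
Re(z) = 38.95/188.26 = 0.2069
Im(z) = 40.59/188.26 = 0.2156

Re(z) = 0.2069, Im(z) = 0.2156


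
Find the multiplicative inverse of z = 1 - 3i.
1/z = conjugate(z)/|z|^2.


|z|^2 = 1+9 = 10
1/z = (1 + 3i)/10

1/z = 0.1000 + 0.3000i


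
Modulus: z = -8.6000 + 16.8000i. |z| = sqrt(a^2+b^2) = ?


|z| = sqrt((-8.6)^2 + 16.8^2) = sqrt(73.96 + 282.24) = sqrt(356.2) = 18.8733

|z| = 18.8733


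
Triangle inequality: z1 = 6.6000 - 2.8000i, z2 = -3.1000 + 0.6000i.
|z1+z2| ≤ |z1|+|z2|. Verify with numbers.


|z1| = sqrt(6.6^2 + (-2.8)^2) = sqrt(51.4) = 7.1694
|z2| = sqrt((-3.1)^2 + 0.6^2) = sqrt(9.97) = 3.1575
z1+z2 = 3.5000 - 2.2000i
|z1+z2| = sqrt(17.09) = 4.1340
|z1|+|z2| = 7.1694 + 3.1575 = 10.3269

|z1+z2| = 4.1340 ≤ |z1|+|z2| = 10.3269 (verified)


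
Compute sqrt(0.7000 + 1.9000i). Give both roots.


|z| = sqrt(0.49+3.61) = 2.0248
sqrt((|z|+a)/2) = sqrt((2.0248+0.7)/2) = sqrt(1.3624) = 1.1672
sqrt((|z|-a)/2) = sqrt((2.0248-0.7)/2) = sqrt(0.6624) = 0.8139

±(1.1672 + 0.8139i) i.e. 1.1672 + 0.8139i and -1.1672 - 0.8139i


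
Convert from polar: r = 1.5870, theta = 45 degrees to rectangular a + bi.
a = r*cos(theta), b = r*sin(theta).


a = 1.5870*cos(45°) = 1.5870*0.7071 = 1.1222
b = 1.5870*sin(45°) = 1.5870*0.7071 = 1.1222

1.1222 + 1.1222i


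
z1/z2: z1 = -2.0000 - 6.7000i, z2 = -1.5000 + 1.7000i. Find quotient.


Conjugate of z2 = -1.5000 - 1.7000i
Numerator: (-2.0000 - 6.7000i)(-1.5000 - 1.7000i) = -8.3900 + 13.4500i
Denominator: (-1.5)^2 + 1.7^2 = 5.14
Result = (-8.3900 + 13.4500i)/5.14

-1.6323 + 2.6167i


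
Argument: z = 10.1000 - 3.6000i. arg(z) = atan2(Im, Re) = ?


Re = 10.1, Im = -3.6
arg = atan2(-3.6, 10.1) = -19.6179 degrees

arg(z) = -19.6179 degrees


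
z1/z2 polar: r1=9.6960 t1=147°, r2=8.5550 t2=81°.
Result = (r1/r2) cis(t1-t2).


r = 9.6960 / 8.5550 = 1.1334
theta = 147° - 81° = 66° = 66° (mod 360)

1.1334 cis(66°)


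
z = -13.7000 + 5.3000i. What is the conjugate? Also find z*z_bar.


z_bar = -13.7000 - 5.3000i
z*z_bar = (-13.7)^2 + 5.3^2 = 187.69 + 28.09 = 215.78

z_bar = -13.7000 - 5.3000i, z*z_bar = 215.78


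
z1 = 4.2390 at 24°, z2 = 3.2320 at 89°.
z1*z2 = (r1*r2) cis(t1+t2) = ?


r = 4.2390 * 3.2320 = 13.7004
theta = 24° + 89° = 113° = 113° (mod 360)

13.7004 cis(113°)


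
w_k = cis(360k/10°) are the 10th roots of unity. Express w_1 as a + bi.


Angle = 360*1/10 = 36°
a = cos(36°) = 0.8090
b = sin(36°) = 0.5878

0.8090 + 0.5878i


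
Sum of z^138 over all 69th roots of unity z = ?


The roots are w_k = w^k with w = e^(2*pi*i/69), and (w^k)^138 = (w^138)^k.
So S = 1 + u + u^2 + ... + u^(68) with u = w^138.
138 = 2*69 + 0, so 138 is a multiple of 69 and u = (w^69)^2 = 1.
Every one of the 69 terms equals 1: S = 69

S = 69


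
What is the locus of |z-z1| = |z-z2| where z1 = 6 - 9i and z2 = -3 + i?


Equal distances means the locus is the perpendicular bisector of z1 and z2.
Midpoint = ((6+(-3))/2, (-9+1)/2) = (1.5000, -4.0000)

Perpendicular bisector through (1.5000, -4.0000)


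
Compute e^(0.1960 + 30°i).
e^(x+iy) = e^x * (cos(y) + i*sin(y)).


e^0.1960 = 1.2165
cos(30°) = 0.866
sin(30°) = 0.5
Real = 1.2165*0.866 = 1.0535
Imag = 1.2165*0.5 = 0.6083

1.0535 + 0.6083i


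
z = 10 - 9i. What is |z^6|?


|z| = sqrt(100+81) = sqrt(181) = 13.4536
|z^6| = |z|^6 = (sqrt(181))^6 = 181^3 = 5929741

|z^6| = 5929741


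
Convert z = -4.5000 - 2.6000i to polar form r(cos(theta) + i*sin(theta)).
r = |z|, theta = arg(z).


r = sqrt(20.25+6.76) = sqrt(27.01) = 5.1971
theta = atan2(-2.6, -4.5) = -149.9816 degrees

r = 5.1971, theta = -149.9816 degrees


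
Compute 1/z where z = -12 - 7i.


|z|^2 = 144+49 = 193
1/z = (-12 + 7i)/193

1/z = -0.0622 + 0.0363i


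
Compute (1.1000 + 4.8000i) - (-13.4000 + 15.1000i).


Real: 1.1 + 13.4 = 14.5
Imag: 4.8 - 15.1 = -10.3

14.5000 - 10.3000i


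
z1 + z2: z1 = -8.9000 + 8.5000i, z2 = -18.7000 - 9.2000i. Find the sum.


Real: -8.9 - 18.7 = -27.6
Imag: 8.5 - 9.2 = -0.7

-27.6000 - 0.7000i


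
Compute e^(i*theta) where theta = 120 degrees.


cos(120°) = -0.5000
sin(120°) = 0.8660

e^(i*120°) = -0.5000 + 0.8660i


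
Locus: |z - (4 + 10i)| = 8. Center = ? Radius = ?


|z - z0| = r is a circle with center z0 and radius r.
Center = (4, 10), radius = 8

Circle with center (4, 10) and radius 8


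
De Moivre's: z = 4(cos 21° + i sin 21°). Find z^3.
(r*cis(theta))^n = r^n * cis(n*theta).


r^3 = 4^3 = 64
n*theta = 3*21° = 63° = 63° (mod 360)
a = 64*cos(63°) = 29.0554
b = 64*sin(63°) = 57.0244

64 cis(63°) = 29.0554 + 57.0244i


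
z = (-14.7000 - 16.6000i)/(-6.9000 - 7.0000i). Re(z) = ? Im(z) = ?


Multiply by conjugate: (-14.7000 - 16.6000i)(-6.9000 + 7.0000i) / ((-6.9)^2 + (-7)^2)
Numerator real = -14.7*(-6.9) - (16.6)*(-7) = 217.63
Numerator imag = -16.6*(-6.9) - (-14.7)*(-7) = 11.64
Denominator = 96.61
Re(z) = 217.63/96.61 = 2.2527
Im(z) = 11.64/96.61 = 0.1205

Re(z) = 2.2527, Im(z) = 0.1205


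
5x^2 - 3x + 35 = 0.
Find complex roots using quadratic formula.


disc = (-3)^2 - 4*5*35 = 9 - 700 = -691
sqrt(|disc|) = sqrt(691) = 26.2869
Real part = 3/(2*5) = 0.3000
Imag part = 26.2869/(2*5) = 2.6287

0.3000 ± 2.6287i


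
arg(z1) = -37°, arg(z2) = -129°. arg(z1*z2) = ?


arg(z1*z2) = -37° - 129° = -166°
Normalized to (-180°, 180°]: -166°

-166°


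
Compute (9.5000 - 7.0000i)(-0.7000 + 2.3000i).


Real = 9.5*(-0.7) - (-7)*2.3 = -6.65 - (-16.1) = 9.45
Imag = 9.5*2.3 - (0.7)*(-7) = 21.85 + 4.9 = 26.75

9.4500 + 26.7500i


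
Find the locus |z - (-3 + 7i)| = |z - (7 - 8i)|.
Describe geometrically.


Equal distances means the locus is the perpendicular bisector of z1 and z2.
Midpoint = ((-3+7)/2, (7+(-8))/2) = (2.0000, -0.5000)

Perpendicular bisector through (2.0000, -0.5000)


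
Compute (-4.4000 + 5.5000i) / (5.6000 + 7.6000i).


Conjugate of z2 = 5.6000 - 7.6000i
Numerator: (-4.4000 + 5.5000i)(5.6000 - 7.6000i) = 17.1600 + 64.2400i
Denominator: 5.6^2 + 7.6^2 = 89.12
Result = (17.1600 + 64.2400i)/89.12

0.1925 + 0.7208i


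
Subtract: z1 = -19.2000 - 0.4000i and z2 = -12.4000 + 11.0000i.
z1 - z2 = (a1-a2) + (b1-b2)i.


Real: -19.2 + 12.4 = -6.8
Imag: -0.4 - 11 = -11.4

-6.8000 - 11.4000i


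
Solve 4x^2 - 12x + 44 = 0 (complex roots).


disc = (-12)^2 - 4*4*44 = 144 - 704 = -560
sqrt(|disc|) = sqrt(560) = 23.6643
Real part = 12/(2*4) = 1.5000
Imag part = 23.6643/(2*4) = 2.9580

1.5000 ± 2.9580i


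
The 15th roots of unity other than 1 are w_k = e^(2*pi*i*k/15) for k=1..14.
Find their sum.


With w = e^(2*pi*i/15), all 15 of the 15th roots of unity w^0 = 1, w, ..., w^(14) sum to 0: 1 + w + ... + w^(14) = (1 - w^15)/(1 - w) = 0 since w^15 = 1, w ≠ 1.
Removing the root 1: w + w^2 + ... + w^(14) = 0 - 1 = -1

Sum = -1


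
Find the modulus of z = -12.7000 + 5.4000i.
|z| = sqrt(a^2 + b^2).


|z| = sqrt((-12.7)^2 + 5.4^2) = sqrt(161.29 + 29.16) = sqrt(190.45) = 13.8004

|z| = 13.8004


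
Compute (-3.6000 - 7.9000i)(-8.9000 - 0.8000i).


Real = -3.6*(-8.9) - (-7.9)*(-0.8) = 32.04 - 6.32 = 25.72
Imag = -3.6*(-0.8) - (8.9)*(-7.9) = 2.88 + 70.31 = 73.19

25.7200 + 73.1900i


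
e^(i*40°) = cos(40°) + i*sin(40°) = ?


cos(40°) = 0.7660
sin(40°) = 0.6428

e^(i*40°) = 0.7660 + 0.6428i


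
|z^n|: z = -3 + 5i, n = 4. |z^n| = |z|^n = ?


|z| = sqrt(9+25) = sqrt(34) = 5.8310
|z^4| = |z|^4 = (sqrt(34))^4 = 34^2 = 1156

|z^4| = 1156


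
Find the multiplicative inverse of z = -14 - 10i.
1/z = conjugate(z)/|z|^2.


|z|^2 = 196+100 = 296
1/z = (-14 + 10i)/296

1/z = -0.0473 + 0.0338i


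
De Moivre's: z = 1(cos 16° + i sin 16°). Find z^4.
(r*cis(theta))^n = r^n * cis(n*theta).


r^4 = 1^4 = 1
n*theta = 4*16° = 64° = 64° (mod 360)
a = 1*cos(64°) = 0.4384
b = 1*sin(64°) = 0.8988

1 cis(64°) = 0.4384 + 0.8988i


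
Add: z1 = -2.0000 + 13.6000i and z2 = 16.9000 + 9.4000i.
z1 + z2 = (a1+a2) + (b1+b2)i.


Real: -2 + 16.9 = 14.9
Imag: 13.6 + 9.4 = 23

14.9000 + 23.0000i


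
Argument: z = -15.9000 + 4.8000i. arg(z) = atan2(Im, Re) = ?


Re = -15.9, Im = 4.8
arg = atan2(4.8, -15.9) = 163.2016 degrees

arg(z) = 163.2016 degrees


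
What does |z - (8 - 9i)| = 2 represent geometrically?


|z - z0| = r is a circle with center z0 and radius r.
Center = (8, -9), radius = 2

Circle with center (8, -9) and radius 2


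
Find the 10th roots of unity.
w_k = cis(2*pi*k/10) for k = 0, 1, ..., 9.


The 10th roots of unity are cis(360k/10°) for k=0..9
Angle step = 360/10 = 36°
Primitive root: cis(36°)
Primitive root = 0.8090 + 0.5878i

10 roots at angles: 0°, 36°, 72°, 108°, 144°, 180°, 216°, 252°, 288°, 324°


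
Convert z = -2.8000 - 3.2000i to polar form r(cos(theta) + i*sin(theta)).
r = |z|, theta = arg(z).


r = sqrt(7.84+10.24) = sqrt(18.08) = 4.2521
theta = atan2(-3.2, -2.8) = -131.1859 degrees

r = 4.2521, theta = -131.1859 degrees


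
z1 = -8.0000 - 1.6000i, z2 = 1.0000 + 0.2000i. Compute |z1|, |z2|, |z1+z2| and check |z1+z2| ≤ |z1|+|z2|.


|z1| = sqrt((-8)^2 + (-1.6)^2) = sqrt(66.56) = 8.1584
|z2| = sqrt(1^2 + 0.2^2) = sqrt(1.04) = 1.0198
z1+z2 = -7.0000 - 1.4000i
|z1+z2| = sqrt(50.96) = 7.1386
|z1|+|z2| = 8.1584 + 1.0198 = 9.1782

|z1+z2| = 7.1386 ≤ |z1|+|z2| = 9.1782 (verified)


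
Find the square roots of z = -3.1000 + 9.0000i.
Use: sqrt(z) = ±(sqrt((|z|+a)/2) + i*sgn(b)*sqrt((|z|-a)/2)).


|z| = sqrt(9.61+81) = 9.5189
sqrt((|z|+a)/2) = sqrt((9.5189+(-3.1))/2) = sqrt(3.2095) = 1.7915
sqrt((|z|-a)/2) = sqrt((9.5189-(-3.1))/2) = sqrt(6.3095) = 2.5119

±(1.7915 + 2.5119i) i.e. 1.7915 + 2.5119i and -1.7915 - 2.5119i


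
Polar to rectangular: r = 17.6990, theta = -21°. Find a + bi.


a = 17.6990*cos(-21°) = 17.6990*0.93358 = 16.5234
b = 17.6990*sin(-21°) = 17.6990*(-0.35837) = -6.3428

16.5234 - 6.3428i


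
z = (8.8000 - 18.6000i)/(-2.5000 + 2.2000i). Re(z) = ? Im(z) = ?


Multiply by conjugate: (8.8000 - 18.6000i)(-2.5000 - 2.2000i) / ((-2.5)^2 + 2.2^2)
Numerator real = 8.8*(-2.5) - (18.6)*2.2 = -62.92
Numerator imag = -18.6*(-2.5) - 8.8*2.2 = 27.14
Denominator = 11.09
Re(z) = -62.92/11.09 = -5.6736
Im(z) = 27.14/11.09 = 2.4472

Re(z) = -5.6736, Im(z) = 2.4472


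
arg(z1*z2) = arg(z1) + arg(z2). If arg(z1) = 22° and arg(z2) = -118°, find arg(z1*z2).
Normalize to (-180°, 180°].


arg(z1*z2) = 22° - 118° = -96°
Normalized to (-180°, 180°]: -96°

-96°


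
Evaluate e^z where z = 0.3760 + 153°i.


e^0.3760 = 1.4564
cos(153°) = -0.891
sin(153°) = 0.454
Real = 1.4564*(-0.891) = -1.2977
Imag = 1.4564*0.454 = 0.6612

-1.2977 + 0.6612i


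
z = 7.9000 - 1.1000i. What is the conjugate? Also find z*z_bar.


z_bar = 7.9000 + 1.1000i
z*z_bar = 7.9^2 + (-1.1)^2 = 62.41 + 1.21 = 63.62

z_bar = 7.9000 + 1.1000i, z*z_bar = 63.62


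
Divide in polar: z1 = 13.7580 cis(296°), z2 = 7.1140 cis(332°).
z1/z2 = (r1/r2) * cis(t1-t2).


r = 13.7580 / 7.1140 = 1.9339
theta = 296° - 332° = -36° = 324° (mod 360)

1.9339 cis(324°)


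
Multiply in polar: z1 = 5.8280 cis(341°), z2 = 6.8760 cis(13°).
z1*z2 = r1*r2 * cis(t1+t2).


r = 5.8280 * 6.8760 = 40.0733
theta = 341° + 13° = 354° = 354° (mod 360)

40.0733 cis(354°)


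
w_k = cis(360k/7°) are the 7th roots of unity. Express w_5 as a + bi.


Angle = 360*5/7 = 257.1429°
a = cos(257.1429°) = -0.2225
b = sin(257.1429°) = -0.9749

-0.2225 - 0.9749i


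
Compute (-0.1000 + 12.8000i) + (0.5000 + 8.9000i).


Real: -0.1 + 0.5 = 0.4
Imag: 12.8 + 8.9 = 21.7

0.4000 + 21.7000i


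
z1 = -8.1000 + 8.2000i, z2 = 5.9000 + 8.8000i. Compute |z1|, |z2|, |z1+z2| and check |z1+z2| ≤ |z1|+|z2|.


|z1| = sqrt((-8.1)^2 + 8.2^2) = sqrt(132.85) = 11.5261
|z2| = sqrt(5.9^2 + 8.8^2) = sqrt(112.25) = 10.5948
z1+z2 = -2.2000 + 17.0000i
|z1+z2| = sqrt(293.84) = 17.1418
|z1|+|z2| = 11.5261 + 10.5948 = 22.1209

|z1+z2| = 17.1418 ≤ |z1|+|z2| = 22.1209 (verified)


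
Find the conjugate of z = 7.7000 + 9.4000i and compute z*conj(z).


z_bar = 7.7000 - 9.4000i
z*z_bar = 7.7^2 + 9.4^2 = 59.29 + 88.36 = 147.65

z_bar = 7.7000 - 9.4000i, z*z_bar = 147.65


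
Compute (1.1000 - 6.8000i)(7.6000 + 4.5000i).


Real = 1.1*7.6 - (-6.8)*4.5 = 8.36 - (-30.6) = 38.96
Imag = 1.1*4.5 + 7.6*(-6.8) = 4.95 - (51.68) = -46.73

38.9600 - 46.7300i


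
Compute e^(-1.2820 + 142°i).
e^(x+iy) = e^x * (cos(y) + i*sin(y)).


e^-1.2820 = 0.2775
cos(142°) = -0.788
sin(142°) = 0.61566
Real = 0.2775*(-0.788) = -0.2187
Imag = 0.2775*0.61566 = 0.1708

-0.2187 + 0.1708i


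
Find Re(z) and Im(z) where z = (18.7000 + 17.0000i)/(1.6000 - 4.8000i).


Multiply by conjugate: (18.7000 + 17.0000i)(1.6000 + 4.8000i) / (1.6^2 + (-4.8)^2)
Numerator real = 18.7*1.6 + 17*(-4.8) = -51.68
Numerator imag = 17*1.6 - 18.7*(-4.8) = 116.96
Denominator = 25.6
Re(z) = -51.68/25.6 = -2.0187
Im(z) = 116.96/25.6 = 4.5687

Re(z) = -2.0187, Im(z) = 4.5687


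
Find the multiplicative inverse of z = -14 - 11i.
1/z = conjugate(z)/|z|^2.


|z|^2 = 196+121 = 317
1/z = (-14 + 11i)/317

1/z = -0.0442 + 0.0347i


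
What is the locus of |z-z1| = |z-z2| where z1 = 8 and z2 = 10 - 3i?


Equal distances means the locus is the perpendicular bisector of z1 and z2.
Midpoint = ((8+10)/2, (0+(-3))/2) = (9.0000, -1.5000)

Perpendicular bisector through (9.0000, -1.5000)
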